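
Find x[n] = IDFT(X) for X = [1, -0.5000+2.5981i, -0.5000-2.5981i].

x[n] = (1/3) Σ(k=0 to 2) X[k] · e^(2πikn/3)

Computing each x[n]:
x[0] = 0
x[1] = -1
x[2] = 2

x = [0, -1, 2]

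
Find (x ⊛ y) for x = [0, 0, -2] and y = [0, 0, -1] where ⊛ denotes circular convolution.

(x ⊛ y)[n] = Σ(m=0 to 2) x[m] · y[(n-m) mod 3]

Computing each output sample:
(x ⊛ y)[0] = 0
(x ⊛ y)[1] = 2
(x ⊛ y)[2] = 0

x ⊛ y = [0, 2, 0]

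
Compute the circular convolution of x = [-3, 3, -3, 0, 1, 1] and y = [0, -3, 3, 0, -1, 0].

(x ⊛ y)[n] = Σ(m=0 to 5) x[m] · y[(n-m) mod 6]

Computing each output sample:
(x ⊛ y)[0] = 3
(x ⊛ y)[1] = 12
(x ⊛ y)[2] = -19
(x ⊛ y)[3] = 17
(x ⊛ y)[4] = -6
(x ⊛ y)[5] = -6

x ⊛ y = [3, 12, -19, 17, -6, -6]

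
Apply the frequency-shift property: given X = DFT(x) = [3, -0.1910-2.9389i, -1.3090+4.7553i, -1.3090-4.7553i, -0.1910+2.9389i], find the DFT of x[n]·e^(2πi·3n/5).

Modulation property: DFT(ω_5^(-3n)·x[n]) = X[(k-3) mod 5], so circularly shift X by 3 positions.

X[k-3] = [-1.3090+4.7553i, -1.3090-4.7553i, -0.1910+2.9389i, 3, -0.1910-2.9389i]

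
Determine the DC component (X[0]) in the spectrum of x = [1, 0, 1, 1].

X[0] = Σ(n=0 to 3) x[n] · ω_4^0 = Σ x[n]
= (1) + (0) + (1) + (1)

X[0] = 3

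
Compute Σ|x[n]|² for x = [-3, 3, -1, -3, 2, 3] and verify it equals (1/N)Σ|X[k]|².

Time domain:
Σ|x[n]|² = |-3|² + |3|² + |-1|² + |-3|² + |2|² + |3|² = 41.0000

Frequency domain:
(1/6)Σ|X[k]|² = (1/6)(|1|² + |2.5000+2.5981i|² + |-9.5000-2.5981i|² + |-5|² + |-9.5000+2.5981i|² + |2.5000-2.5981i|²) = (1/6)·246.0000 = 41.0000

Both sides agree, confirming Parseval's theorem.

Σ|x[n]|² = (1/N)Σ|X[k]|² = 41.0000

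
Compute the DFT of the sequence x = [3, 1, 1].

X[k] = Σ(n=0 to 2) x[n] · ω_3^(nk)
where ω_3 = e^(-2πi/3)

Computing each X[k]:
X[0] = 5
X[1] = 2
X[2] = 2

X = [5, 2, 2]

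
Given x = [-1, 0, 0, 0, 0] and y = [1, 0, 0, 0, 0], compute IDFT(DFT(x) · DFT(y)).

(x ⊛ y)[n] = Σ(m=0 to 4) x[m] · y[(n-m) mod 5]

Computing each output sample:
(x ⊛ y)[0] = -1
(x ⊛ y)[1] = 0
(x ⊛ y)[2] = 0
(x ⊛ y)[3] = 0
(x ⊛ y)[4] = 0

x ⊛ y = [-1, 0, 0, 0, 0]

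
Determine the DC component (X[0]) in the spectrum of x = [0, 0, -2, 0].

X[0] = Σ(n=0 to 3) x[n] · ω_4^0 = Σ x[n]
= (0) + (0) + (-2) + (0)

X[0] = -2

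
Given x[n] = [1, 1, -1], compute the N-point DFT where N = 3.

X[k] = Σ(n=0 to 2) x[n] · ω_3^(nk)
where ω_3 = e^(-2πi/3)

Computing each X[k]:
X[0] = 1
X[1] = 1.0000-1.7321i
X[2] = 1.0000+1.7321i

X = [1, 1.0000-1.7321i, 1.0000+1.7321i]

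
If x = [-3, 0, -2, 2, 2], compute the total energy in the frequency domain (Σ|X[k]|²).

Parseval: Σ|x[n]|² = (1/N)Σ|X[k]|², so Σ|X[k]|² = N·Σ|x[n]|² = 5·21.0000

Σ|X[k]|² = N·Σ|x[n]|² = 5·21.0000 = 105.0000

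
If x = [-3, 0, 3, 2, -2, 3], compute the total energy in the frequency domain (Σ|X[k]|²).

Parseval: Σ|x[n]|² = (1/N)Σ|X[k]|², so Σ|X[k]|² = N·Σ|x[n]|² = 6·35.0000

Σ|X[k]|² = N·Σ|x[n]|² = 6·35.0000 = 210.0000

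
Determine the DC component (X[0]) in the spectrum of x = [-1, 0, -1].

X[0] = Σ(n=0 to 2) x[n] · ω_3^0 = Σ x[n]
= (-1) + (0) + (-1)

X[0] = -2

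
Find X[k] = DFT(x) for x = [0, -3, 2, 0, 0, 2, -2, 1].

X[k] = Σ(n=0 to 7) x[n] · ω_8^(nk)
where ω_8 = e^(-2πi/8)

Computing each X[k]:
X[0] = 0
X[1] = -2.8284+0.2426i
X[2] = 2i
X[3] = 2.8284+8.2426i
X[4] = 0
X[5] = 2.8284-8.2426i
X[6] = -2i
X[7] = -2.8284-0.2426i

X = [0, -2.8284+0.2426i, 2i, 2.8284+8.2426i, 0, 2.8284-8.2426i, -2i, -2.8284-0.2426i]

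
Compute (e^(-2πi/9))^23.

Since ω_9^9 = 1, powers reduce modulo 9.
23 mod 9 = 5
So ω_9^23 = ω_9^5 = e^(-2πi·5/9)

ω_9^23 = ω_9^5 = -0.9397+0.3420i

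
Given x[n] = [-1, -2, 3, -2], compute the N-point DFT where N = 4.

X[k] = Σ(n=0 to 3) x[n] · ω_4^(nk)
where ω_4 = e^(-2πi/4)

Computing each X[k]:
X[0] = -2
X[1] = -4
X[2] = 6
X[3] = -4

X = [-2, -4, 6, -4]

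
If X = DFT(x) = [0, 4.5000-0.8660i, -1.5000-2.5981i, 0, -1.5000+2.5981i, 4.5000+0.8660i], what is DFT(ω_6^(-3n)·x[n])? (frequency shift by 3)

Modulation property: DFT(ω_6^(-3n)·x[n]) = X[(k-3) mod 6], so circularly shift X by 3 positions.

X[k-3] = [0, -1.5000+2.5981i, 4.5000+0.8660i, 0, 4.5000-0.8660i, -1.5000-2.5981i]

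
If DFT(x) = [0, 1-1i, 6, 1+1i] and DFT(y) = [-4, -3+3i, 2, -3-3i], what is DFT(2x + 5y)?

By linearity: DFT(2x + 5y) = 2·DFT(x) + 5·DFT(y)
= 2·[0, 1-1i, 6, 1+1i] + 5·[-4, -3+3i, 2, -3-3i]

Computing element-wise:
Z[0] = 2·(0) + 5·(-4) = -20
Z[1] = 2·(1-1i) + 5·(-3+3i) = -13+13i
Z[2] = 2·(6) + 5·(2) = 22
Z[3] = 2·(1+1i) + 5·(-3-3i) = -13-13i

DFT(2x + 5y) = 2·X + 5·Y = [-20, -13+13i, 22, -13-13i]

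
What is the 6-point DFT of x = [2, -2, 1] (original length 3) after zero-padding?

Original 3-point DFT: [1, 2.5000+2.5981i, 2.5000-2.5981i]
Zero-padded 6-point DFT provides frequency interpolation.

DFT_6([x, 0, ...]) = [1, 0.5000+0.8660i, 2.5000+2.5981i, 5, 2.5000-2.5981i, 0.5000-0.8660i]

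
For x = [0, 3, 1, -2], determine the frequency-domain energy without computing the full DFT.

Parseval: Σ|x[n]|² = (1/N)Σ|X[k]|², so Σ|X[k]|² = N·Σ|x[n]|² = 4·14.0000

Σ|X[k]|² = N·Σ|x[n]|² = 4·14.0000 = 56.0000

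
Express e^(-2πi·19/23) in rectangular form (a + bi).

ω_23^19 = e^(-2πi·19/23)
= cos(-2π·19/23) + i·sin(-2π·19/23)
= cos(-38π/23) + i·sin(-38π/23)

ω_23^19 = cos(-38π/23) + i·sin(-38π/23) = 0.4601+0.8879i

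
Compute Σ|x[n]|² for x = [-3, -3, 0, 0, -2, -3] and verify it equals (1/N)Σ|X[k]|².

Time domain:
Σ|x[n]|² = |-3|² + |-3|² + |0|² + |0|² + |-2|² + |-3|² = 31.0000

Frequency domain:
(1/6)Σ|X[k]|² = (1/6)(|-11|² + |-5.0000-1.7321i|² + |1.0000+1.7321i|² + |1|² + |1.0000-1.7321i|² + |-5.0000+1.7321i|²) = (1/6)·186.0000 = 31.0000

Both sides agree, confirming Parseval's theorem.

Σ|x[n]|² = (1/N)Σ|X[k]|² = 31.0000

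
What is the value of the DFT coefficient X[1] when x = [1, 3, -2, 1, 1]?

X[1] = Σ(n=0 to 4) x[n] · ω_5^(1n) where ω_5 = e^(-2πi/5)
= (1)·ω_5^0 + (3)·ω_5^1 + (-2)·ω_5^2 + (1)·ω_5^3 + (1)·ω_5^4

X[1] = 3.0451-0.1388i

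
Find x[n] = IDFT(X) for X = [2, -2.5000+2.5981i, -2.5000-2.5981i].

x[n] = (1/3) Σ(k=0 to 2) X[k] · e^(2πikn/3)

Computing each x[n]:
x[0] = -1
x[1] = 0
x[2] = 3

x = [-1, 0, 3]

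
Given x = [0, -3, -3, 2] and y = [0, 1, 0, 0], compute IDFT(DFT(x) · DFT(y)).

(x ⊛ y)[n] = Σ(m=0 to 3) x[m] · y[(n-m) mod 4]

Computing each output sample:
(x ⊛ y)[0] = 2
(x ⊛ y)[1] = 0
(x ⊛ y)[2] = -3
(x ⊛ y)[3] = -3

x ⊛ y = [2, 0, -3, -3]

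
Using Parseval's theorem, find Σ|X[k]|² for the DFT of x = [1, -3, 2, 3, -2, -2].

Parseval: Σ|x[n]|² = (1/N)Σ|X[k]|², so Σ|X[k]|² = N·Σ|x[n]|² = 6·31.0000

Σ|X[k]|² = N·Σ|x[n]|² = 6·31.0000 = 186.0000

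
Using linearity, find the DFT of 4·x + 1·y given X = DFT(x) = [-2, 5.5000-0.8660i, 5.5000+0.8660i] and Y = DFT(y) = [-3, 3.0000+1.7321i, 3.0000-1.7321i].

By linearity: DFT(4x + 1y) = 4·DFT(x) + 1·DFT(y)
= 4·[-2, 5.5000-0.8660i, 5.5000+0.8660i] + 1·[-3, 3.0000+1.7321i, 3.0000-1.7321i]

Computing element-wise:
Z[0] = 4·(-2) + 1·(-3) = -11
Z[1] = 4·(5.5000-0.8660i) + 1·(3.0000+1.7321i) = 25.0000-1.7319i
Z[2] = 4·(5.5000+0.8660i) + 1·(3.0000-1.7321i) = 25.0000+1.7319i

DFT(4x + 1y) = 4·X + 1·Y = [-11, 25.0000-1.7319i, 25.0000+1.7319i]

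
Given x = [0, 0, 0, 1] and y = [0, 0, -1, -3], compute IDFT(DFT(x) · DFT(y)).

(x ⊛ y)[n] = Σ(m=0 to 3) x[m] · y[(n-m) mod 4]

Computing each output sample:
(x ⊛ y)[0] = 0
(x ⊛ y)[1] = -1
(x ⊛ y)[2] = -3
(x ⊛ y)[3] = 0

x ⊛ y = [0, -1, -3, 0]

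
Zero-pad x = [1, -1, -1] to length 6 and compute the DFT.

Original 3-point DFT: [-1, 2, 2]
Zero-padded 6-point DFT provides frequency interpolation.

DFT_6([x, 0, ...]) = [-1, 1.0000+1.7321i, 2, 1, 2, 1.0000-1.7321i]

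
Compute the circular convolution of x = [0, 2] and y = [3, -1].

(x ⊛ y)[n] = Σ(m=0 to 1) x[m] · y[(n-m) mod 2]

Computing each output sample:
(x ⊛ y)[0] = -2
(x ⊛ y)[1] = 6

x ⊛ y = [-2, 6]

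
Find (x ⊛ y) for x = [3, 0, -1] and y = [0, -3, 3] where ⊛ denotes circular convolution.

(x ⊛ y)[n] = Σ(m=0 to 2) x[m] · y[(n-m) mod 3]

Computing each output sample:
(x ⊛ y)[0] = 3
(x ⊛ y)[1] = -12
(x ⊛ y)[2] = 9

x ⊛ y = [3, -12, 9]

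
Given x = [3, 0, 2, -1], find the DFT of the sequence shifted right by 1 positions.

Time shift by 1: X_shifted[k] = ω_4^(1k) · X[k]
Shifted x = [-1, 3, 0, 2]

DFT(x[n-1]) = [4, -1-1i, -6, -1+1i]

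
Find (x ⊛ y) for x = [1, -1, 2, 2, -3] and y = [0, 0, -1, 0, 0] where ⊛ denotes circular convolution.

(x ⊛ y)[n] = Σ(m=0 to 4) x[m] · y[(n-m) mod 5]

Computing each output sample:
(x ⊛ y)[0] = -2
(x ⊛ y)[1] = 3
(x ⊛ y)[2] = -1
(x ⊛ y)[3] = 1
(x ⊛ y)[4] = -2

x ⊛ y = [-2, 3, -1, 1, -2]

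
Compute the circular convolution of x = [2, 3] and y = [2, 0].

(x ⊛ y)[n] = Σ(m=0 to 1) x[m] · y[(n-m) mod 2]

Computing each output sample:
(x ⊛ y)[0] = 4
(x ⊛ y)[1] = 6

x ⊛ y = [4, 6]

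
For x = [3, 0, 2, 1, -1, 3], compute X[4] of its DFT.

X[4] = Σ(n=0 to 5) x[n] · ω_6^(4n) where ω_6 = e^(-2πi/6)
= (3)·ω_6^0 + (0)·ω_6^4 + (2)·ω_6^8 + (1)·ω_6^12 + (-1)·ω_6^16 + (3)·ω_6^20

X[4] = 2.0000-5.1962i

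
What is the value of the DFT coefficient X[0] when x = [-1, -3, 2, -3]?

X[0] = Σ(n=0 to 3) x[n] · ω_4^0 = Σ x[n]
= (-1) + (-3) + (2) + (-3)

X[0] = -5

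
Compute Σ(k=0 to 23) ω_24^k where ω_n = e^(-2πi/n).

Sum of all nth roots of unity equals 0 for n > 1 (geometric series with r ≠ 1).

0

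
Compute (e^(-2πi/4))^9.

Since ω_4^4 = 1, powers reduce modulo 4.
9 mod 4 = 1
So ω_4^9 = ω_4^1 = e^(-2πi·1/4)

ω_4^9 = ω_4^1 = -1i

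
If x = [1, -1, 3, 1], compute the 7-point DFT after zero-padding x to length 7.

Original 4-point DFT: [4, -2+2i, 4, -2-2i]
Zero-padded 7-point DFT provides frequency interpolation.

DFT_7([x, 0, ...]) = [4, -1.1920-2.5768i, -0.8569+3.0584i, 3.5489+1.8045i, 3.5489-1.8045i, -0.8569-3.0584i, -1.1920+2.5768i]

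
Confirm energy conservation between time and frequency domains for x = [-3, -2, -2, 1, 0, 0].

Time domain:
Σ|x[n]|² = |-3|² + |-2|² + |-2|² + |1|² + |0|² + |0|² = 18.0000

Frequency domain:
(1/6)Σ|X[k]|² = (1/6)(|-6|² + |-4.0000+3.4641i|² + |0|² + |-4|² + |0|² + |-4.0000-3.4641i|²) = (1/6)·108.0000 = 18.0000

Both sides agree, confirming Parseval's theorem.

Σ|x[n]|² = (1/N)Σ|X[k]|² = 18.0000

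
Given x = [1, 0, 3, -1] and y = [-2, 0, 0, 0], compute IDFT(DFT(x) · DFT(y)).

(x ⊛ y)[n] = Σ(m=0 to 3) x[m] · y[(n-m) mod 4]

Computing each output sample:
(x ⊛ y)[0] = -2
(x ⊛ y)[1] = 0
(x ⊛ y)[2] = -6
(x ⊛ y)[3] = 2

x ⊛ y = [-2, 0, -6, 2]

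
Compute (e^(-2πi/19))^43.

Since ω_19^19 = 1, powers reduce modulo 19.
43 mod 19 = 5
So ω_19^43 = ω_19^5 = e^(-2πi·5/19)

ω_19^43 = ω_19^5 = -0.0826-0.9966i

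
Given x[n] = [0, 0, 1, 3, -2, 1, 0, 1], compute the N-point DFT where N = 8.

X[k] = Σ(n=0 to 7) x[n] · ω_8^(nk)
where ω_8 = e^(-2πi/8)

Computing each X[k]:
X[0] = 4
X[1] = -0.1213-1.7071i
X[2] = -3+3i
X[3] = 4.1213+0.2929i
X[4] = -6
X[5] = 4.1213-0.2929i
X[6] = -3-3i
X[7] = -0.1213+1.7071i

X = [4, -0.1213-1.7071i, -3+3i, 4.1213+0.2929i, -6, 4.1213-0.2929i, -3-3i, -0.1213+1.7071i]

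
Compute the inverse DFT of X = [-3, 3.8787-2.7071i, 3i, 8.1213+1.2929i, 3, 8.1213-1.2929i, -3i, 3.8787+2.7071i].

x[n] = (1/8) Σ(k=0 to 7) X[k] · e^(2πikn/8)

Computing each x[n]:
x[0] = 3
x[1] = -2
x[2] = 1
x[3] = 1
x[4] = -3
x[5] = -1
x[6] = -1
x[7] = -1

x = [3, -2, 1, 1, -3, -1, -1, -1]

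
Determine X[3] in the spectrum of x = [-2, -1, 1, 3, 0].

X[3] = Σ(n=0 to 4) x[n] · ω_5^(3n) where ω_5 = e^(-2πi/5)
= (-2)·ω_5^0 + (-1)·ω_5^3 + (1)·ω_5^6 + (3)·ω_5^9 + (0)·ω_5^12

X[3] = 0.0451+1.3143i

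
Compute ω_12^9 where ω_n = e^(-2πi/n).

ω_12^9 = e^(-2πi·9/12)
= cos(-2π·9/12) + i·sin(-2π·9/12)
= cos(-18π/12) + i·sin(-18π/12)

ω_12^9 = cos(-18π/12) + i·sin(-18π/12) = 1i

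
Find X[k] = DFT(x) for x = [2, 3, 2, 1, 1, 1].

X[k] = Σ(n=0 to 5) x[n] · ω_6^(nk)
where ω_6 = e^(-2πi/6)

Computing each X[k]:
X[0] = 10
X[1] = 1.5000-2.5981i
X[2] = -0.5000-0.8660i
X[3] = 0
X[4] = -0.5000+0.8660i
X[5] = 1.5000+2.5981i

X = [10, 1.5000-2.5981i, -0.5000-0.8660i, 0, -0.5000+0.8660i, 1.5000+2.5981i]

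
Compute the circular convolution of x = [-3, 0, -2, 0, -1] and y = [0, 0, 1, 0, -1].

(x ⊛ y)[n] = Σ(m=0 to 4) x[m] · y[(n-m) mod 5]

Computing each output sample:
(x ⊛ y)[0] = 0
(x ⊛ y)[1] = 1
(x ⊛ y)[2] = -3
(x ⊛ y)[3] = 1
(x ⊛ y)[4] = 1

x ⊛ y = [0, 1, -3, 1, 1]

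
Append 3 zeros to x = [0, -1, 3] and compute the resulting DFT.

Original 3-point DFT: [2, -1.0000+3.4641i, -1.0000-3.4641i]
Zero-padded 6-point DFT provides frequency interpolation.

DFT_6([x, 0, ...]) = [2, -2.0000-1.7321i, -1.0000+3.4641i, 4, -1.0000-3.4641i, -2.0000+1.7321i]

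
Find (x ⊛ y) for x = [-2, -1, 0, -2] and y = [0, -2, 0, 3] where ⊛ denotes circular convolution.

(x ⊛ y)[n] = Σ(m=0 to 3) x[m] · y[(n-m) mod 4]

Computing each output sample:
(x ⊛ y)[0] = 1
(x ⊛ y)[1] = 4
(x ⊛ y)[2] = -4
(x ⊛ y)[3] = -6

x ⊛ y = [1, 4, -4, -6]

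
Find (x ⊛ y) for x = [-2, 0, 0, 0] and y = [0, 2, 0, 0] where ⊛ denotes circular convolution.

(x ⊛ y)[n] = Σ(m=0 to 3) x[m] · y[(n-m) mod 4]

Computing each output sample:
(x ⊛ y)[0] = 0
(x ⊛ y)[1] = -4
(x ⊛ y)[2] = 0
(x ⊛ y)[3] = 0

x ⊛ y = [0, -4, 0, 0]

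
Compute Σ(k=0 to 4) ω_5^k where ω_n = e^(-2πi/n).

Sum of all nth roots of unity equals 0 for n > 1 (geometric series with r ≠ 1).

0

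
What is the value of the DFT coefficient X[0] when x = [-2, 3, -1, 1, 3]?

X[0] = Σ(n=0 to 4) x[n] · ω_5^0 = Σ x[n]
= (-2) + (3) + (-1) + (1) + (3)

X[0] = 4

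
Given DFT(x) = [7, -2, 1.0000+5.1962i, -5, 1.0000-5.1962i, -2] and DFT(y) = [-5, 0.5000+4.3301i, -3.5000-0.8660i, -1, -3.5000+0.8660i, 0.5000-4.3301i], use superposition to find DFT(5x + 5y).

By linearity: DFT(5x + 5y) = 5·DFT(x) + 5·DFT(y)
= 5·[7, -2, 1.0000+5.1962i, -5, 1.0000-5.1962i, -2] + 5·[-5, 0.5000+4.3301i, -3.5000-0.8660i, -1, -3.5000+0.8660i, 0.5000-4.3301i]

Computing element-wise:
Z[0] = 5·(7) + 5·(-5) = 10
Z[1] = 5·(-2) + 5·(0.5000+4.3301i) = -7.5000+21.6505i
Z[2] = 5·(1.0000+5.1962i) + 5·(-3.5000-0.8660i) = -12.5000+21.6510i
Z[3] = 5·(-5) + 5·(-1) = -30
Z[4] = 5·(1.0000-5.1962i) + 5·(-3.5000+0.8660i) = -12.5000-21.6510i
Z[5] = 5·(-2) + 5·(0.5000-4.3301i) = -7.5000-21.6505i

DFT(5x + 5y) = 5·X + 5·Y = [10, -7.5000+21.6505i, -12.5000+21.6510i, -30, -12.5000-21.6510i, -7.5000-21.6505i]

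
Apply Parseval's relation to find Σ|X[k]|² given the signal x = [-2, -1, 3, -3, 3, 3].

Parseval: Σ|x[n]|² = (1/N)Σ|X[k]|², so Σ|X[k]|² = N·Σ|x[n]|² = 6·41.0000

Σ|X[k]|² = N·Σ|x[n]|² = 6·41.0000 = 246.0000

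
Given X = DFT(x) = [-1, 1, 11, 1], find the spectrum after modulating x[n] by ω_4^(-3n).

Modulation property: DFT(ω_4^(-3n)·x[n]) = X[(k-3) mod 4], so circularly shift X by 3 positions.

X[k-3] = [1, 11, 1, -1]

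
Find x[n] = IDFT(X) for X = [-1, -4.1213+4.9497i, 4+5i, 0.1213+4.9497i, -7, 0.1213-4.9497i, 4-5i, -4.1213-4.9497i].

x[n] = (1/8) Σ(k=0 to 7) X[k] · e^(2πikn/8)

Computing each x[n]:
x[0] = -1
x[1] = -3
x[2] = -2
x[3] = 1
x[4] = 1
x[5] = 2
x[6] = -2
x[7] = 3

x = [-1, -3, -2, 1, 1, 2, -2, 3]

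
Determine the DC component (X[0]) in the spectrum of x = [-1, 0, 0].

X[0] = Σ(n=0 to 2) x[n] · ω_3^0 = Σ x[n]
= (-1) + (0) + (0)

X[0] = -1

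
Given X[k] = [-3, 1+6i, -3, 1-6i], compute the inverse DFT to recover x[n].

x[n] = (1/4) Σ(k=0 to 3) X[k] · e^(2πikn/4)

Computing each x[n]:
x[0] = -1
x[1] = -3
x[2] = -2
x[3] = 3

x = [-1, -3, -2, 3]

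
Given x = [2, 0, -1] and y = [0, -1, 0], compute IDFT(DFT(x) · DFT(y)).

(x ⊛ y)[n] = Σ(m=0 to 2) x[m] · y[(n-m) mod 3]

Computing each output sample:
(x ⊛ y)[0] = 1
(x ⊛ y)[1] = -2
(x ⊛ y)[2] = 0

x ⊛ y = [1, -2, 0]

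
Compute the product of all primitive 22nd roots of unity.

The primitive 22nd roots of unity are ω_22^k for k coprime to 22: k ∈ {1, 3, 5, 7, 9, 13, 15, 17, 19, 21}
Their product equals the constant term of the cyclotomic polynomial Φ_22(x) up to sign.
For n ≥ 3, the product of all primitive nth roots of unity is 1. (For n=1 it is 1; for n=2 it is -1.)

1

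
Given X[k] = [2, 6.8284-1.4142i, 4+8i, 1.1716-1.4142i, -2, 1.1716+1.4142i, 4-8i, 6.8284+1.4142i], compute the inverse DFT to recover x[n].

x[n] = (1/8) Σ(k=0 to 7) X[k] · e^(2πikn/8)

Computing each x[n]:
x[0] = 3
x[1] = 0
x[2] = -1
x[3] = 2
x[4] = -1
x[5] = -3
x[6] = -1
x[7] = 3

x = [3, 0, -1, 2, -1, -3, -1, 3]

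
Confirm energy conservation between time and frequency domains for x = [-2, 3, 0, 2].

Time domain:
Σ|x[n]|² = |-2|² + |3|² + |0|² + |2|² = 17.0000

Frequency domain:
(1/4)Σ|X[k]|² = (1/4)(|3|² + |-2-1i|² + |-7|² + |-2+1i|²) = (1/4)·68.0000 = 17.0000

Both sides agree, confirming Parseval's theorem.

Σ|x[n]|² = (1/N)Σ|X[k]|² = 17.0000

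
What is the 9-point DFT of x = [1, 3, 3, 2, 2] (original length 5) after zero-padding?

Original 5-point DFT: [11, -1.5000-1.5388i, -1.5000+0.3633i, -1.5000-0.3633i, -1.5000+1.5388i]
Zero-padded 9-point DFT provides frequency interpolation.

DFT_9([x, 0, ...]) = [11, 0.9397-7.2989i, -0.7660-0.9629i, -1.0000-1.7321i, -0.1736+1.1399i, -0.1736-1.1399i, -1.0000+1.7321i, -0.7660+0.9629i, 0.9397+7.2989i]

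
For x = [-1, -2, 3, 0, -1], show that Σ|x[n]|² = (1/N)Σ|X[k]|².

Time domain:
Σ|x[n]|² = |-1|² + |-2|² + |3|² + |0|² + |-1|² = 15.0000

Frequency domain:
(1/5)Σ|X[k]|² = (1/5)(|-1|² + |-4.3541-0.8123i|² + |2.3541+3.4410i|² + |2.3541-3.4410i|² + |-4.3541+0.8123i|²) = (1/5)·75.0000 = 15.0000

Both sides agree, confirming Parseval's theorem.

Σ|x[n]|² = (1/N)Σ|X[k]|² = 15.0000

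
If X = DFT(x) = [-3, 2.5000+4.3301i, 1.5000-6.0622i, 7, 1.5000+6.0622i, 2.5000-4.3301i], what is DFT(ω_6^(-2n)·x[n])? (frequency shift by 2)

Modulation property: DFT(ω_6^(-2n)·x[n]) = X[(k-2) mod 6], so circularly shift X by 2 positions.

X[k-2] = [1.5000+6.0622i, 2.5000-4.3301i, -3, 2.5000+4.3301i, 1.5000-6.0622i, 7]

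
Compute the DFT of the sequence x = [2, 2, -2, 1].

X[k] = Σ(n=0 to 3) x[n] · ω_4^(nk)
where ω_4 = e^(-2πi/4)

Computing each X[k]:
X[0] = 3
X[1] = 4-1i
X[2] = -3
X[3] = 4+1i

X = [3, 4-1i, -3, 4+1i]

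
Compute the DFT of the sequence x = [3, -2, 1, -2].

X[k] = Σ(n=0 to 3) x[n] · ω_4^(nk)
where ω_4 = e^(-2πi/4)

Computing each X[k]:
X[0] = 0
X[1] = 2
X[2] = 8
X[3] = 2

X = [0, 2, 8, 2]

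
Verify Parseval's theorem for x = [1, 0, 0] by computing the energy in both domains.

Time domain:
Σ|x[n]|² = |1|² + |0|² + |0|² = 1.0000

Frequency domain:
(1/3)Σ|X[k]|² = (1/3)(|1|² + |1|² + |1|²) = (1/3)·3.0000 = 1.0000

Both sides agree, confirming Parseval's theorem.

Σ|x[n]|² = (1/N)Σ|X[k]|² = 1.0000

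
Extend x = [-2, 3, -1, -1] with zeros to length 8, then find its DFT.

Original 4-point DFT: [-1, -1-4i, -5, -1+4i]
Zero-padded 8-point DFT provides frequency interpolation.

DFT_8([x, 0, ...]) = [-1, 0.8284-0.4142i, -1-4i, -4.8284-2.4142i, -5, -4.8284+2.4142i, -1+4i, 0.8284+0.4142i]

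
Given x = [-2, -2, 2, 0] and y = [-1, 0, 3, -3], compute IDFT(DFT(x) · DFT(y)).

(x ⊛ y)[n] = Σ(m=0 to 3) x[m] · y[(n-m) mod 4]

Computing each output sample:
(x ⊛ y)[0] = 14
(x ⊛ y)[1] = -4
(x ⊛ y)[2] = -8
(x ⊛ y)[3] = 0

x ⊛ y = [14, -4, -8, 0]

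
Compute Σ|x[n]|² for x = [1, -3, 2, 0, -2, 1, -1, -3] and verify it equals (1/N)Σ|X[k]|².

Time domain:
Σ|x[n]|² = |1|² + |-3|² + |2|² + |0|² + |-2|² + |1|² + |-1|² + |-3|² = 29.0000

Frequency domain:
(1/8)Σ|X[k]|² = (1/8)(|-5|² + |-1.9497-2.2929i|² + |-2-1i|² + |7.9497+3.7071i|² + |5|² + |7.9497-3.7071i|² + |-2+1i|² + |-1.9497+2.2929i|²) = (1/8)·232.0000 = 29.0000

Both sides agree, confirming Parseval's theorem.

Σ|x[n]|² = (1/N)Σ|X[k]|² = 29.0000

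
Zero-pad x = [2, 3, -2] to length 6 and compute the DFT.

Original 3-point DFT: [3, 1.5000-4.3301i, 1.5000+4.3301i]
Zero-padded 6-point DFT provides frequency interpolation.

DFT_6([x, 0, ...]) = [3, 4.5000-0.8660i, 1.5000-4.3301i, -3, 1.5000+4.3301i, 4.5000+0.8660i]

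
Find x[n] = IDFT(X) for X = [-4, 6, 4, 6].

x[n] = (1/4) Σ(k=0 to 3) X[k] · e^(2πikn/4)

Computing each x[n]:
x[0] = 3
x[1] = -2
x[2] = -3
x[3] = -2

x = [3, -2, -3, -2]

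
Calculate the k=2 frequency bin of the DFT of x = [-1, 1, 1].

X[2] = Σ(n=0 to 2) x[n] · ω_3^(2n) where ω_3 = e^(-2πi/3)
= (-1)·ω_3^0 + (1)·ω_3^2 + (1)·ω_3^4

X[2] = -2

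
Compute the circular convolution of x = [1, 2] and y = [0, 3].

(x ⊛ y)[n] = Σ(m=0 to 1) x[m] · y[(n-m) mod 2]

Computing each output sample:
(x ⊛ y)[0] = 6
(x ⊛ y)[1] = 3

x ⊛ y = [6, 3]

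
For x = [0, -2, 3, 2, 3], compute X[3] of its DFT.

X[3] = Σ(n=0 to 4) x[n] · ω_5^(3n) where ω_5 = e^(-2πi/5)
= (0)·ω_5^0 + (-2)·ω_5^3 + (3)·ω_5^6 + (2)·ω_5^9 + (3)·ω_5^12

X[3] = 0.7361-3.8900i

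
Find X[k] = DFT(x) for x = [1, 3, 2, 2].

X[k] = Σ(n=0 to 3) x[n] · ω_4^(nk)
where ω_4 = e^(-2πi/4)

Computing each X[k]:
X[0] = 8
X[1] = -1-1i
X[2] = -2
X[3] = -1+1i

X = [8, -1-1i, -2, -1+1i]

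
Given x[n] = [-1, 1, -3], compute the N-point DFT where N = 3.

X[k] = Σ(n=0 to 2) x[n] · ω_3^(nk)
where ω_3 = e^(-2πi/3)

Computing each X[k]:
X[0] = -3
X[1] = -3.4641i
X[2] = 3.4641i

X = [-3, -3.4641i, 3.4641i]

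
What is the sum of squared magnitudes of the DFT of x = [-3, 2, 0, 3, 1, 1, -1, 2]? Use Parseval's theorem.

Parseval: Σ|x[n]|² = (1/N)Σ|X[k]|², so Σ|X[k]|² = N·Σ|x[n]|² = 8·29.0000

Σ|X[k]|² = N·Σ|x[n]|² = 8·29.0000 = 232.0000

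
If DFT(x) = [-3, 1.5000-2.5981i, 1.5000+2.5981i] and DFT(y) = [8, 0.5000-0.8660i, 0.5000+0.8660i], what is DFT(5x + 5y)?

By linearity: DFT(5x + 5y) = 5·DFT(x) + 5·DFT(y)
= 5·[-3, 1.5000-2.5981i, 1.5000+2.5981i] + 5·[8, 0.5000-0.8660i, 0.5000+0.8660i]

Computing element-wise:
Z[0] = 5·(-3) + 5·(8) = 25
Z[1] = 5·(1.5000-2.5981i) + 5·(0.5000-0.8660i) = 10.0000-17.3205i
Z[2] = 5·(1.5000+2.5981i) + 5·(0.5000+0.8660i) = 10.0000+17.3205i

DFT(5x + 5y) = 5·X + 5·Y = [25, 10.0000-17.3205i, 10.0000+17.3205i]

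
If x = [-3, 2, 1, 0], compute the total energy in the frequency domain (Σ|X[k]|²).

Parseval: Σ|x[n]|² = (1/N)Σ|X[k]|², so Σ|X[k]|² = N·Σ|x[n]|² = 4·14.0000

Σ|X[k]|² = N·Σ|x[n]|² = 4·14.0000 = 56.0000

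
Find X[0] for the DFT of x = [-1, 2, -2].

X[0] = Σ(n=0 to 2) x[n] · ω_3^0 = Σ x[n]
= (-1) + (2) + (-2)

X[0] = -1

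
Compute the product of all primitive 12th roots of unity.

The primitive 12th roots of unity are ω_12^k for k coprime to 12: k ∈ {1, 5, 7, 11}
Their product equals the constant term of the cyclotomic polynomial Φ_12(x) up to sign.
For n ≥ 3, the product of all primitive nth roots of unity is 1. (For n=1 it is 1; for n=2 it is -1.)

1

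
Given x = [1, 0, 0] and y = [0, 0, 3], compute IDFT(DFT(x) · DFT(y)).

(x ⊛ y)[n] = Σ(m=0 to 2) x[m] · y[(n-m) mod 3]

Computing each output sample:
(x ⊛ y)[0] = 0
(x ⊛ y)[1] = 0
(x ⊛ y)[2] = 3

x ⊛ y = [0, 0, 3]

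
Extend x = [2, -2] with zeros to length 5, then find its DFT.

Original 2-point DFT: [0, 4]
Zero-padded 5-point DFT provides frequency interpolation.

DFT_5([x, 0, ...]) = [0, 1.3820+1.9021i, 3.6180+1.1756i, 3.6180-1.1756i, 1.3820-1.9021i]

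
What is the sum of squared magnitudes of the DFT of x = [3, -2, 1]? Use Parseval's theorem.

Parseval: Σ|x[n]|² = (1/N)Σ|X[k]|², so Σ|X[k]|² = N·Σ|x[n]|² = 3·14.0000

Σ|X[k]|² = N·Σ|x[n]|² = 3·14.0000 = 42.0000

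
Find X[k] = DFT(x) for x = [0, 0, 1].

X[k] = Σ(n=0 to 2) x[n] · ω_3^(nk)
where ω_3 = e^(-2πi/3)

Computing each X[k]:
X[0] = 1
X[1] = -0.5000+0.8660i
X[2] = -0.5000-0.8660i

X = [1, -0.5000+0.8660i, -0.5000-0.8660i]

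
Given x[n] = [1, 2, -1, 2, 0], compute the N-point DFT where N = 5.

X[k] = Σ(n=0 to 4) x[n] · ω_5^(nk)
where ω_5 = e^(-2πi/5)

Computing each X[k]:
X[0] = 4
X[1] = 0.8090-0.1388i
X[2] = -0.3090-4.0287i
X[3] = -0.3090+4.0287i
X[4] = 0.8090+0.1388i

X = [4, 0.8090-0.1388i, -0.3090-4.0287i, -0.3090+4.0287i, 0.8090+0.1388i]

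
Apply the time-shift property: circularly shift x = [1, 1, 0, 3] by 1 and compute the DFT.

Time shift by 1: X_shifted[k] = ω_4^(1k) · X[k]
Shifted x = [3, 1, 1, 0]

DFT(x[n-1]) = [5, 2-1i, 3, 2+1i]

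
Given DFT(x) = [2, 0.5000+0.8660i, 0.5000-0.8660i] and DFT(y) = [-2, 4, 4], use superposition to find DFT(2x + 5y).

By linearity: DFT(2x + 5y) = 2·DFT(x) + 5·DFT(y)
= 2·[2, 0.5000+0.8660i, 0.5000-0.8660i] + 5·[-2, 4, 4]

Computing element-wise:
Z[0] = 2·(2) + 5·(-2) = -6
Z[1] = 2·(0.5000+0.8660i) + 5·(4) = 21.0000+1.7320i
Z[2] = 2·(0.5000-0.8660i) + 5·(4) = 21.0000-1.7320i

DFT(2x + 5y) = 2·X + 5·Y = [-6, 21.0000+1.7320i, 21.0000-1.7320i]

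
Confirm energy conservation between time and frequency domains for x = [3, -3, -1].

Time domain:
Σ|x[n]|² = |3|² + |-3|² + |-1|² = 19.0000

Frequency domain:
(1/3)Σ|X[k]|² = (1/3)(|-1|² + |5.0000+1.7321i|² + |5.0000-1.7321i|²) = (1/3)·57.0000 = 19.0000

Both sides agree, confirming Parseval's theorem.

Σ|x[n]|² = (1/N)Σ|X[k]|² = 19.0000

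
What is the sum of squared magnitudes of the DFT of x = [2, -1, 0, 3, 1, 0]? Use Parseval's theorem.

Parseval: Σ|x[n]|² = (1/N)Σ|X[k]|², so Σ|X[k]|² = N·Σ|x[n]|² = 6·15.0000

Σ|X[k]|² = N·Σ|x[n]|² = 6·15.0000 = 90.0000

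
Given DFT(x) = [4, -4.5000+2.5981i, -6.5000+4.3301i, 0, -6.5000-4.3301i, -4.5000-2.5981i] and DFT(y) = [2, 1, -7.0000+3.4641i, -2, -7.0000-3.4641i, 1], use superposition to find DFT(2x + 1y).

By linearity: DFT(2x + 1y) = 2·DFT(x) + 1·DFT(y)
= 2·[4, -4.5000+2.5981i, -6.5000+4.3301i, 0, -6.5000-4.3301i, -4.5000-2.5981i] + 1·[2, 1, -7.0000+3.4641i, -2, -7.0000-3.4641i, 1]

Computing element-wise:
Z[0] = 2·(4) + 1·(2) = 10
Z[1] = 2·(-4.5000+2.5981i) + 1·(1) = -8.0000+5.1962i
Z[2] = 2·(-6.5000+4.3301i) + 1·(-7.0000+3.4641i) = -20.0000+12.1243i
Z[3] = 2·(0) + 1·(-2) = -2
Z[4] = 2·(-6.5000-4.3301i) + 1·(-7.0000-3.4641i) = -20.0000-12.1243i
Z[5] = 2·(-4.5000-2.5981i) + 1·(1) = -8.0000-5.1962i

DFT(2x + 1y) = 2·X + 1·Y = [10, -8.0000+5.1962i, -20.0000+12.1243i, -2, -20.0000-12.1243i, -8.0000-5.1962i]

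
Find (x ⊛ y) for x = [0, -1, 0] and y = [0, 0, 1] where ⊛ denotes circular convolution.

(x ⊛ y)[n] = Σ(m=0 to 2) x[m] · y[(n-m) mod 3]

Computing each output sample:
(x ⊛ y)[0] = -1
(x ⊛ y)[1] = 0
(x ⊛ y)[2] = 0

x ⊛ y = [-1, 0, 0]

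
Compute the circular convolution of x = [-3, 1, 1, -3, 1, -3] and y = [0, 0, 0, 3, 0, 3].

(x ⊛ y)[n] = Σ(m=0 to 5) x[m] · y[(n-m) mod 6]

Computing each output sample:
(x ⊛ y)[0] = -6
(x ⊛ y)[1] = 6
(x ⊛ y)[2] = -18
(x ⊛ y)[3] = -6
(x ⊛ y)[4] = -6
(x ⊛ y)[5] = -6

x ⊛ y = [-6, 6, -18, -6, -6, -6]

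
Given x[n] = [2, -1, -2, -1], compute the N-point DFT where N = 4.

X[k] = Σ(n=0 to 3) x[n] · ω_4^(nk)
where ω_4 = e^(-2πi/4)

Computing each X[k]:
X[0] = -2
X[1] = 4
X[2] = 2
X[3] = 4

X = [-2, 4, 2, 4]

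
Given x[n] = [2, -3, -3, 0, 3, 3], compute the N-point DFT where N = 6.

X[k] = Σ(n=0 to 5) x[n] · ω_6^(nk)
where ω_6 = e^(-2πi/6)

Computing each X[k]:
X[0] = 2
X[1] = 2.0000+10.3923i
X[2] = 2
X[3] = 2
X[4] = 2
X[5] = 2.0000-10.3923i

X = [2, 2.0000+10.3923i, 2, 2, 2, 2.0000-10.3923i]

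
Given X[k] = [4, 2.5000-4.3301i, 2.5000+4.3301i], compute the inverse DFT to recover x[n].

x[n] = (1/3) Σ(k=0 to 2) X[k] · e^(2πikn/3)

Computing each x[n]:
x[0] = 3
x[1] = 3
x[2] = -2

x = [3, 3, -2]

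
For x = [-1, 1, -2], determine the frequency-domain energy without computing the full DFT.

Parseval: Σ|x[n]|² = (1/N)Σ|X[k]|², so Σ|X[k]|² = N·Σ|x[n]|² = 3·6.0000

Σ|X[k]|² = N·Σ|x[n]|² = 3·6.0000 = 18.0000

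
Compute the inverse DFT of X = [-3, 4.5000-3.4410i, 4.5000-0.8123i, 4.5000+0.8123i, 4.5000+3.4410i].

x[n] = (1/5) Σ(k=0 to 4) X[k] · e^(2πikn/5)

Computing each x[n]:
x[0] = 3
x[1] = 0
x[2] = -1
x[3] = -2
x[4] = -3

x = [3, 0, -1, -2, -3]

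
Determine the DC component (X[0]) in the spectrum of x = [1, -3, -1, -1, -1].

X[0] = Σ(n=0 to 4) x[n] · ω_5^0 = Σ x[n]
= (1) + (-3) + (-1) + (-1) + (-1)

X[0] = -5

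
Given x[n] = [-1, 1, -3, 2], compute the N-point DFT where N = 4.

X[k] = Σ(n=0 to 3) x[n] · ω_4^(nk)
where ω_4 = e^(-2πi/4)

Computing each X[k]:
X[0] = -1
X[1] = 2+1i
X[2] = -7
X[3] = 2-1i

X = [-1, 2+1i, -7, 2-1i]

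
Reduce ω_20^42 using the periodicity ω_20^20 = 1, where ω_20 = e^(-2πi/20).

Since ω_20^20 = 1, powers reduce modulo 20.
42 mod 20 = 2
So ω_20^42 = ω_20^2 = e^(-2πi·2/20)

ω_20^42 = ω_20^2 = 0.8090-0.5878i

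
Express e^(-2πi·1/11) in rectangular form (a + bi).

ω_11^1 = e^(-2πi·1/11)
= cos(-2π·1/11) + i·sin(-2π·1/11)
= cos(-2π/11) + i·sin(-2π/11)

ω_11^1 = cos(-2π/11) + i·sin(-2π/11) = 0.8413-0.5406i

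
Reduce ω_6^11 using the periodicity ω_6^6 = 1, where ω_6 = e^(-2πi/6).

Since ω_6^6 = 1, powers reduce modulo 6.
11 mod 6 = 5
So ω_6^11 = ω_6^5 = e^(-2πi·5/6)

ω_6^11 = ω_6^5 = 0.5000+0.8660i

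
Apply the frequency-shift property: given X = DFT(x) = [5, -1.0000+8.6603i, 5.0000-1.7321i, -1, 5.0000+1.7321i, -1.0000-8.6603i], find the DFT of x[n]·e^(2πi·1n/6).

Modulation property: DFT(ω_6^(-1n)·x[n]) = X[(k-1) mod 6], so circularly shift X by 1 positions.

X[k-1] = [-1.0000-8.6603i, 5, -1.0000+8.6603i, 5.0000-1.7321i, -1, 5.0000+1.7321i]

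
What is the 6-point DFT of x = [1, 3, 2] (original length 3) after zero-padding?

Original 3-point DFT: [6, -1.5000-0.8660i, -1.5000+0.8660i]
Zero-padded 6-point DFT provides frequency interpolation.

DFT_6([x, 0, ...]) = [6, 1.5000-4.3301i, -1.5000-0.8660i, 0, -1.5000+0.8660i, 1.5000+4.3301i]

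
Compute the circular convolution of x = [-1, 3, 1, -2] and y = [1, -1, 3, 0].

(x ⊛ y)[n] = Σ(m=0 to 3) x[m] · y[(n-m) mod 4]

Computing each output sample:
(x ⊛ y)[0] = 4
(x ⊛ y)[1] = -2
(x ⊛ y)[2] = -5
(x ⊛ y)[3] = 6

x ⊛ y = [4, -2, -5, 6]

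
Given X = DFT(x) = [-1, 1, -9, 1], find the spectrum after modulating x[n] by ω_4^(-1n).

Modulation property: DFT(ω_4^(-1n)·x[n]) = X[(k-1) mod 4], so circularly shift X by 1 positions.

X[k-1] = [1, -1, 1, -9]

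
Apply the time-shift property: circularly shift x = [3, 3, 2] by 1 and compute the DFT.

Time shift by 1: X_shifted[k] = ω_3^(1k) · X[k]
Shifted x = [2, 3, 3]

DFT(x[n-1]) = [8, -1, -1]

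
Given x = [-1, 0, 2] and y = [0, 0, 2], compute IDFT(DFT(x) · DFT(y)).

(x ⊛ y)[n] = Σ(m=0 to 2) x[m] · y[(n-m) mod 3]

Computing each output sample:
(x ⊛ y)[0] = 0
(x ⊛ y)[1] = 4
(x ⊛ y)[2] = -2

x ⊛ y = [0, 4, -2]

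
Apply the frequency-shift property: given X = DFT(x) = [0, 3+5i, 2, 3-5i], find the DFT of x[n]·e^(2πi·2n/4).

Modulation property: DFT(ω_4^(-2n)·x[n]) = X[(k-2) mod 4], so circularly shift X by 2 positions.

X[k-2] = [2, 3-5i, 0, 3+5i]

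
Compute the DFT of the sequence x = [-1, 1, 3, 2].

X[k] = Σ(n=0 to 3) x[n] · ω_4^(nk)
where ω_4 = e^(-2πi/4)

Computing each X[k]:
X[0] = 5
X[1] = -4+1i
X[2] = -1
X[3] = -4-1i

X = [5, -4+1i, -1, -4-1i]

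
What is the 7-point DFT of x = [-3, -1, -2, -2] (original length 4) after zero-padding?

Original 4-point DFT: [-8, -1-1i, -2, -1+1i]
Zero-padded 7-point DFT provides frequency interpolation.

DFT_7([x, 0, ...]) = [-8, -1.3765+3.5995i, -2.2225-1.4565i, -2.9010+0.8201i, -2.9010-0.8201i, -2.2225+1.4565i, -1.3765-3.5995i]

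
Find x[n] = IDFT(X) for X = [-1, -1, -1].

x[n] = (1/3) Σ(k=0 to 2) X[k] · e^(2πikn/3)

Computing each x[n]:
x[0] = -1
x[1] = 0
x[2] = 0

x = [-1, 0, 0]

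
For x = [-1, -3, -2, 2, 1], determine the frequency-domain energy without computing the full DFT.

Parseval: Σ|x[n]|² = (1/N)Σ|X[k]|², so Σ|X[k]|² = N·Σ|x[n]|² = 5·19.0000

Σ|X[k]|² = N·Σ|x[n]|² = 5·19.0000 = 95.0000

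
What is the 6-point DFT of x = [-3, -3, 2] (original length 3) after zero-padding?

Original 3-point DFT: [-4, -2.5000+4.3301i, -2.5000-4.3301i]
Zero-padded 6-point DFT provides frequency interpolation.

DFT_6([x, 0, ...]) = [-4, -5.5000+0.8660i, -2.5000+4.3301i, 2, -2.5000-4.3301i, -5.5000-0.8660i]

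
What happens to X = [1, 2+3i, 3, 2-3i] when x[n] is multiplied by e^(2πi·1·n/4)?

Modulation property: DFT(ω_4^(-1n)·x[n]) = X[(k-1) mod 4], so circularly shift X by 1 positions.

X[k-1] = [2-3i, 1, 2+3i, 3]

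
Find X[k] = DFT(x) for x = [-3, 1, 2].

X[k] = Σ(n=0 to 2) x[n] · ω_3^(nk)
where ω_3 = e^(-2πi/3)

Computing each X[k]:
X[0] = 0
X[1] = -4.5000+0.8660i
X[2] = -4.5000-0.8660i

X = [0, -4.5000+0.8660i, -4.5000-0.8660i]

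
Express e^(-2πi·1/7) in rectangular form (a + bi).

ω_7^1 = e^(-2πi·1/7)
= cos(-2π·1/7) + i·sin(-2π·1/7)
= cos(-2π/7) + i·sin(-2π/7)

ω_7^1 = cos(-2π/7) + i·sin(-2π/7) = 0.6235-0.7818i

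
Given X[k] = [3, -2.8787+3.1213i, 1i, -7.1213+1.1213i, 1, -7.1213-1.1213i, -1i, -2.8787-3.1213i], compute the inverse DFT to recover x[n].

x[n] = (1/8) Σ(k=0 to 7) X[k] · e^(2πikn/8)

Computing each x[n]:
x[0] = -2
x[1] = 0
x[2] = 0
x[3] = -1
x[4] = 3
x[5] = 0
x[6] = 1
x[7] = 2

x = [-2, 0, 0, -1, 3, 0, 1, 2]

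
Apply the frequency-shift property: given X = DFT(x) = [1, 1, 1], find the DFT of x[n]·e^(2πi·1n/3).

Modulation property: DFT(ω_3^(-1n)·x[n]) = X[(k-1) mod 3], so circularly shift X by 1 positions.

X[k-1] = [1, 1, 1]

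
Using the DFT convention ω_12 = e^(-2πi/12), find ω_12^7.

ω_12^7 = e^(-2πi·7/12)
= cos(-2π·7/12) + i·sin(-2π·7/12)
= cos(-14π/12) + i·sin(-14π/12)

ω_12^7 = cos(-14π/12) + i·sin(-14π/12) = -0.8660+0.5000i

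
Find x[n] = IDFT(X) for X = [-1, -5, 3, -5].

x[n] = (1/4) Σ(k=0 to 3) X[k] · e^(2πikn/4)

Computing each x[n]:
x[0] = -2
x[1] = -1
x[2] = 3
x[3] = -1

x = [-2, -1, 3, -1]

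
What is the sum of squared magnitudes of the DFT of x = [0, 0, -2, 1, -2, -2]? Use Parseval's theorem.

Parseval: Σ|x[n]|² = (1/N)Σ|X[k]|², so Σ|X[k]|² = N·Σ|x[n]|² = 6·13.0000

Σ|X[k]|² = N·Σ|x[n]|² = 6·13.0000 = 78.0000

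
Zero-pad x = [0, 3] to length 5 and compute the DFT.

Original 2-point DFT: [3, -3]
Zero-padded 5-point DFT provides frequency interpolation.

DFT_5([x, 0, ...]) = [3, 0.9271-2.8532i, -2.4271-1.7634i, -2.4271+1.7634i, 0.9271+2.8532i]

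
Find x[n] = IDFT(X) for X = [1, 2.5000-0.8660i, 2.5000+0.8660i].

x[n] = (1/3) Σ(k=0 to 2) X[k] · e^(2πikn/3)

Computing each x[n]:
x[0] = 2
x[1] = 0
x[2] = -1

x = [2, 0, -1]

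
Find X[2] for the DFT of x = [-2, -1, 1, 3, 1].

X[2] = Σ(n=0 to 4) x[n] · ω_5^(2n) where ω_5 = e^(-2πi/5)
= (-2)·ω_5^0 + (-1)·ω_5^2 + (1)·ω_5^4 + (3)·ω_5^6 + (1)·ω_5^8

X[2] = -0.7639-0.7265i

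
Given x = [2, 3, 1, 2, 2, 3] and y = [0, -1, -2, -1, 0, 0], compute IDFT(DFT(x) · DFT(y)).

(x ⊛ y)[n] = Σ(m=0 to 5) x[m] · y[(n-m) mod 6]

Computing each output sample:
(x ⊛ y)[0] = -9
(x ⊛ y)[1] = -10
(x ⊛ y)[2] = -10
(x ⊛ y)[3] = -9
(x ⊛ y)[4] = -7
(x ⊛ y)[5] = -7

x ⊛ y = [-9, -10, -10, -9, -7, -7]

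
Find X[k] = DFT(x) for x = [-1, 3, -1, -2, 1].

X[k] = Σ(n=0 to 4) x[n] · ω_5^(nk)
where ω_5 = e^(-2πi/5)

Computing each X[k]:
X[0] = 0
X[1] = 2.6631-2.4899i
X[2] = -5.1631-0.2245i
X[3] = -5.1631+0.2245i
X[4] = 2.6631+2.4899i

X = [0, 2.6631-2.4899i, -5.1631-0.2245i, -5.1631+0.2245i, 2.6631+2.4899i]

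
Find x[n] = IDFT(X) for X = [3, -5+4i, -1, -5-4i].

x[n] = (1/4) Σ(k=0 to 3) X[k] · e^(2πikn/4)

Computing each x[n]:
x[0] = -2
x[1] = -1
x[2] = 3
x[3] = 3

x = [-2, -1, 3, 3]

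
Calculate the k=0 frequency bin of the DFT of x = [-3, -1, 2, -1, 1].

X[0] = Σ(n=0 to 4) x[n] · ω_5^0 = Σ x[n]
= (-3) + (-1) + (2) + (-1) + (1)

X[0] = -2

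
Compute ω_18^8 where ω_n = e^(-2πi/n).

ω_18^8 = e^(-2πi·8/18)
= cos(-2π·8/18) + i·sin(-2π·8/18)
= cos(-16π/18) + i·sin(-16π/18)

ω_18^8 = cos(-16π/18) + i·sin(-16π/18) = -0.9397-0.3420i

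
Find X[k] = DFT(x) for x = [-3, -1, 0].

X[k] = Σ(n=0 to 2) x[n] · ω_3^(nk)
where ω_3 = e^(-2πi/3)

Computing each X[k]:
X[0] = -4
X[1] = -2.5000+0.8660i
X[2] = -2.5000-0.8660i

X = [-4, -2.5000+0.8660i, -2.5000-0.8660i]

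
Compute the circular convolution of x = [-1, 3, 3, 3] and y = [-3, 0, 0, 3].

(x ⊛ y)[n] = Σ(m=0 to 3) x[m] · y[(n-m) mod 4]

Computing each output sample:
(x ⊛ y)[0] = 12
(x ⊛ y)[1] = 0
(x ⊛ y)[2] = 0
(x ⊛ y)[3] = -12

x ⊛ y = [12, 0, 0, -12]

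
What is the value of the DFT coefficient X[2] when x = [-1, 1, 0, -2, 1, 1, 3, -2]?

X[2] = Σ(n=0 to 7) x[n] · ω_8^(2n) where ω_8 = e^(-2πi/8)
= (-1)·ω_8^0 + (1)·ω_8^2 + (0)·ω_8^4 + (-2)·ω_8^6 + (1)·ω_8^8 + (1)·ω_8^10 + (3)·ω_8^12 + (-2)·ω_8^14

X[2] = -3-6i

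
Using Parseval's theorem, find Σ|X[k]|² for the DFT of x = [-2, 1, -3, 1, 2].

Parseval: Σ|x[n]|² = (1/N)Σ|X[k]|², so Σ|X[k]|² = N·Σ|x[n]|² = 5·19.0000

Σ|X[k]|² = N·Σ|x[n]|² = 5·19.0000 = 95.0000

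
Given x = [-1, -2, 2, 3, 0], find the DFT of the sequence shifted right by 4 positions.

Time shift by 4: X_shifted[k] = ω_5^(4k) · X[k]
Shifted x = [-2, 2, 3, 0, -1]

DFT(x[n-4]) = [2, -4.1180-4.6165i, -1.8820+1.0898i, -1.8820-1.0898i, -4.1180+4.6165i]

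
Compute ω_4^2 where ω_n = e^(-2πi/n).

ω_4^2 = e^(-2πi·2/4)
= cos(-2π·2/4) + i·sin(-2π·2/4)
= cos(-4π/4) + i·sin(-4π/4)

ω_4^2 = cos(-4π/4) + i·sin(-4π/4) = -1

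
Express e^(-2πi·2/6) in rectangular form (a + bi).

ω_6^2 = e^(-2πi·2/6)
= cos(-2π·2/6) + i·sin(-2π·2/6)
= cos(-4π/6) + i·sin(-4π/6)

ω_6^2 = cos(-4π/6) + i·sin(-4π/6) = -0.5000-0.8660i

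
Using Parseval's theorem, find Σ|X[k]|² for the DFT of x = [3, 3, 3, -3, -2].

Parseval: Σ|x[n]|² = (1/N)Σ|X[k]|², so Σ|X[k]|² = N·Σ|x[n]|² = 5·40.0000

Σ|X[k]|² = N·Σ|x[n]|² = 5·40.0000 = 200.0000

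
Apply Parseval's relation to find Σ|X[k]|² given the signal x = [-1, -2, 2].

Parseval: Σ|x[n]|² = (1/N)Σ|X[k]|², so Σ|X[k]|² = N·Σ|x[n]|² = 3·9.0000

Σ|X[k]|² = N·Σ|x[n]|² = 3·9.0000 = 27.0000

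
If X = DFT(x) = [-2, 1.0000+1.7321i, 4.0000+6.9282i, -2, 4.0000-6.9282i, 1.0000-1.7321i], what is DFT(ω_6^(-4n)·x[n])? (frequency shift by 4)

Modulation property: DFT(ω_6^(-4n)·x[n]) = X[(k-4) mod 6], so circularly shift X by 4 positions.

X[k-4] = [4.0000+6.9282i, -2, 4.0000-6.9282i, 1.0000-1.7321i, -2, 1.0000+1.7321i]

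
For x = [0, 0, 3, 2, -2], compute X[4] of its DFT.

X[4] = Σ(n=0 to 4) x[n] · ω_5^(4n) where ω_5 = e^(-2πi/5)
= (0)·ω_5^0 + (0)·ω_5^4 + (3)·ω_5^8 + (2)·ω_5^12 + (-2)·ω_5^16

X[4] = -4.6631+2.4899i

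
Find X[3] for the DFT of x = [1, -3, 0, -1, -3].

X[3] = Σ(n=0 to 4) x[n] · ω_5^(3n) where ω_5 = e^(-2πi/5)
= (1)·ω_5^0 + (-3)·ω_5^3 + (0)·ω_5^6 + (-1)·ω_5^9 + (-3)·ω_5^12

X[3] = 5.5451-0.9511i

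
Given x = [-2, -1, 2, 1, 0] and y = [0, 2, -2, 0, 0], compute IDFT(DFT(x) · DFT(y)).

(x ⊛ y)[n] = Σ(m=0 to 4) x[m] · y[(n-m) mod 5]

Computing each output sample:
(x ⊛ y)[0] = -2
(x ⊛ y)[1] = -4
(x ⊛ y)[2] = 2
(x ⊛ y)[3] = 6
(x ⊛ y)[4] = -2

x ⊛ y = [-2, -4, 2, 6, -2]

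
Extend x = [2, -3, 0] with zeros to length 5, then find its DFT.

Original 3-point DFT: [-1, 3.5000+2.5981i, 3.5000-2.5981i]
Zero-padded 5-point DFT provides frequency interpolation.

DFT_5([x, 0, ...]) = [-1, 1.0729+2.8532i, 4.4271+1.7634i, 4.4271-1.7634i, 1.0729-2.8532i]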